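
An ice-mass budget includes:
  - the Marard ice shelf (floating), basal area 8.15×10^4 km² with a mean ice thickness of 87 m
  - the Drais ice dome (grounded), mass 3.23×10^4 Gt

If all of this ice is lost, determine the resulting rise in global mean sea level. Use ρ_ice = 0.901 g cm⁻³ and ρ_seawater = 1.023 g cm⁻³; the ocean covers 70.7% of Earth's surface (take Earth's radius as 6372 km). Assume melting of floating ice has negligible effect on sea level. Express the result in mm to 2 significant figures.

≈ 88 mm

The Marard ice shelf is floating and already displaces its own weight of water, so its melt adds essentially nothing to sea level.
Drais: 3.23×10^4 Gt = 3.230×10^16 kg; dividing by ρ_w = 1.023 g cm⁻³ = 1023 kg m⁻³ gives 3.157×10^13 m³ of water.
Total added water ≈ 3.157×10^13 m³ over 3.61×10^14 m² → Δh = 0.0875 m = 88 mm.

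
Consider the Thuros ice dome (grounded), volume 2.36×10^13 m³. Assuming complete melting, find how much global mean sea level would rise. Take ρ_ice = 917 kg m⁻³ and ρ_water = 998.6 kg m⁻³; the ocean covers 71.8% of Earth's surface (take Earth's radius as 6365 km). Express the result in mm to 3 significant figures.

≈ 59.3 mm

Thuros: 2.36×10^13 m³ × (917/998.6) = 2.167×10^13 m³ of water.
Spread over 3.66×10^14 m² of ocean, Δh = 2.167×10^13 / 3.66×10^14 = 0.0593 m = 59.3 mm.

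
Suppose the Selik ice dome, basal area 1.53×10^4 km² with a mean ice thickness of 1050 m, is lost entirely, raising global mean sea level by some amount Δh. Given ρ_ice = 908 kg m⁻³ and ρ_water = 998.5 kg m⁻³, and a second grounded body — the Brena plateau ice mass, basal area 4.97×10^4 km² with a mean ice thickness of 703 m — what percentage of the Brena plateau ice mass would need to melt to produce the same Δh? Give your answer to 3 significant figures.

≈ 46.0 %

Equal sea-level rise means equal mass of meltwater, i.e. equal mass of ice lost.
Ice mass of Selik: 1.459×10^16 kg; ice mass of Brena: 3.172×10^16 kg.
Fraction required = 1.459×10^16 / 3.172×10^16 = 0.460 → 46.0 %.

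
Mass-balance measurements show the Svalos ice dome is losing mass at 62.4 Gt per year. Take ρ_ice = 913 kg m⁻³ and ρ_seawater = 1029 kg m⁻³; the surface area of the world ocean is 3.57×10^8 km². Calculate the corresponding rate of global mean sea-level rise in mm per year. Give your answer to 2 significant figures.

≈ 0.17 mm/yr

ρ_w = 1029 kg m⁻³. Annual water volume added = 62.4 Gt / ρ_w = 6.240×10^13 kg / 1029 kg m⁻³ = 6.064×10^10 m³.
Δh per year = 6.064×10^10 / 3.57×10^14 = 1.70×10^-4 m = 0.17 mm.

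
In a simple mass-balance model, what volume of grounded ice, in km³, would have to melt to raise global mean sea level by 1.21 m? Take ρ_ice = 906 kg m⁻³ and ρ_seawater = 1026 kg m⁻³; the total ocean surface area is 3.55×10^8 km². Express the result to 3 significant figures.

Required water volume = Δh × A = 1.21 m × 3.55×10^14 m² = 4.296×10^14 m³ = 4.296×10^5 km³.
Ice volume = water volume × ρ_w/ρ_ice = 4.296×10^5 × 1026/906 = 4.86×10^5 km³.

≈ 4.86×10^5 km³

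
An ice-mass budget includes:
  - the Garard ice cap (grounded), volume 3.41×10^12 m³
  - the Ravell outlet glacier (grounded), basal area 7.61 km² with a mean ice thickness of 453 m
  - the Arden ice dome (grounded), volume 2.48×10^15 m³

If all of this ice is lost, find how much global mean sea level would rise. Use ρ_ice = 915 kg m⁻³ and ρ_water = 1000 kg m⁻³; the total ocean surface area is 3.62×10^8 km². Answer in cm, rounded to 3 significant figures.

Garard: 3.41×10^12 m³ × (915/1000) = 3.120×10^12 m³ of water.
Ravell: ice volume = 7.61 km² × 453 m = 3.447 km³; 3.447 × (915/1000) = 3.154 km³ of water.
Arden: 2.48×10^15 m³ × (915/1000) = 2.269×10^15 m³ of water.
Total added water ≈ 2.272×10^15 m³ over 3.62×10^14 m² → Δh = 6.28 m = 628 cm.

≈ 628 cm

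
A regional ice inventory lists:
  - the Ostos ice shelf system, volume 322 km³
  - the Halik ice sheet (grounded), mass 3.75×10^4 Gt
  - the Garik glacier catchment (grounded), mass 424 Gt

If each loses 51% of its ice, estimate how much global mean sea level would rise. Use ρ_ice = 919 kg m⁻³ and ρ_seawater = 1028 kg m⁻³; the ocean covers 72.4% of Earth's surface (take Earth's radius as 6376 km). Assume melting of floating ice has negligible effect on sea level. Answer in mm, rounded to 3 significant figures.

≈ 50.9 mm

The Ostos ice shelf system is floating and already displaces its own weight of water, so its melt adds essentially nothing to sea level.
Halik: 0.51 × 3.75×10^4 Gt = 1.912×10^16 kg; dividing by ρ_w = 1028 kg m⁻³ gives 1.860×10^13 m³ of water.
Garik: 0.51 × 424 Gt = 2.162×10^14 kg; dividing by ρ_w = 1028 kg m⁻³ gives 2.104×10^11 m³ of water.
Total added water ≈ 1.881×10^13 m³ over 3.70×10^14 m² → Δh = 0.0509 m = 50.9 mm.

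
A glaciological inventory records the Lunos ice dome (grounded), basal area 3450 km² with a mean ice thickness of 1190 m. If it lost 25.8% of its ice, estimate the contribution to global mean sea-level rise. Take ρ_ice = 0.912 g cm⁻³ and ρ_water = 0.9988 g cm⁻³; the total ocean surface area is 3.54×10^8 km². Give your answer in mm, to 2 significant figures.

Lunos: ice volume = 3450 km² × 1190 m = 4106 km³; 0.258 × 4106 × (912/998.8) = 967.2 km³ of water.
Spread over 3.54×10^14 m² of ocean, Δh = 9.672×10^11 / 3.54×10^14 = 2.73×10^-3 m = 2.7 mm.

≈ 2.7 mm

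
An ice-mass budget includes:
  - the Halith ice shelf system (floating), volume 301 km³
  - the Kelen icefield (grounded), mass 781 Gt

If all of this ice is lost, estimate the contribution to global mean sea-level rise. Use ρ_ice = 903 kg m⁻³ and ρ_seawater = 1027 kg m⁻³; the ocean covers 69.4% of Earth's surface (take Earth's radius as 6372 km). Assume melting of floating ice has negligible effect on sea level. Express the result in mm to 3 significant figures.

≈ 2.15 mm

The Halith ice shelf system is floating and already displaces its own weight of water, so its melt adds essentially nothing to sea level.
Kelen: 781 Gt = 7.810×10^14 kg; dividing by ρ_w = 1027 kg m⁻³ gives 7.605×10^11 m³ of water.
Total added water ≈ 7.605×10^11 m³ over 3.54×10^14 m² → Δh = 2.15×10^-3 m = 2.15 mm.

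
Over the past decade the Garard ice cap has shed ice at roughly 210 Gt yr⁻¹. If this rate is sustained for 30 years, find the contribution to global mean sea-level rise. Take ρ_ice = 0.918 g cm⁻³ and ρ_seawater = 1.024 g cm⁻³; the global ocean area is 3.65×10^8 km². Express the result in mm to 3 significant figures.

≈ 16.9 mm

Total mass lost = 210 Gt/yr × 30 yr = 6300 Gt = 6.300×10^15 kg.
ρ_w = 1.024 g cm⁻³ = 1024 kg m⁻³, so water volume = 6.300×10^15 / 1024 = 6.152×10^12 m³.
Δh = 6.152×10^12 / 3.65×10^14 = 0.0169 m = 16.9 mm.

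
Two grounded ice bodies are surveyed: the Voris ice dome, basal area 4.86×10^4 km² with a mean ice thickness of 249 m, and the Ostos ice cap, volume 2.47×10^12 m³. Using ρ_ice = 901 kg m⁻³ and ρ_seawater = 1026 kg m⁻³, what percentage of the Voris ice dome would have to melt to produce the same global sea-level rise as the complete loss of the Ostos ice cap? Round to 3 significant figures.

≈ 20.4 %

Equal sea-level rise means equal mass of meltwater, i.e. equal mass of ice lost.
Ice mass of Ostos: 2.225×10^15 kg; ice mass of Voris: 1.090×10^16 kg.
Fraction required = 2.225×10^15 / 1.090×10^16 = 0.204 → 20.4 %.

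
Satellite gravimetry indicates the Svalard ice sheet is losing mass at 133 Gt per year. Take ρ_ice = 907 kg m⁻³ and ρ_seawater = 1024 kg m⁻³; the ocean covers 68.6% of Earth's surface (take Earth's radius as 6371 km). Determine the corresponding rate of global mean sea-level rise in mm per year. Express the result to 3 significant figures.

ρ_w = 1024 kg m⁻³. Annual water volume added = 133 Gt / ρ_w = 1.330×10^14 kg / 1024 kg m⁻³ = 1.299×10^11 m³.
Δh per year = 1.299×10^11 / 3.50×10^14 = 3.71×10^-4 m = 0.371 mm.

≈ 0.371 mm/yr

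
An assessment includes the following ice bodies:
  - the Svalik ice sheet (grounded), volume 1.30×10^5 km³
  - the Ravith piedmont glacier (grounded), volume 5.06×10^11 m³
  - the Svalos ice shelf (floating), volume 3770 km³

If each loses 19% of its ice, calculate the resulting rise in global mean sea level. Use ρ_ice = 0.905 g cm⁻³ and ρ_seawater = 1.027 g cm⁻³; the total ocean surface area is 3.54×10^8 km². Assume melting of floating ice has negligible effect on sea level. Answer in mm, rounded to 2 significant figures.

≈ 62 mm

Svalik: 0.19 × 1.30×10^5 km³ × (905/1027) = 2.177×10^4 km³ of water.
Ravith: 0.19 × 5.06×10^11 m³ × (905/1027) = 8.472×10^10 m³ of water.
The Svalos ice shelf is floating and already displaces its own weight of water, so its melt adds essentially nothing to sea level.
Total added water ≈ 2.185×10^13 m³ over 3.54×10^14 m² → Δh = 0.0617 m = 62 mm.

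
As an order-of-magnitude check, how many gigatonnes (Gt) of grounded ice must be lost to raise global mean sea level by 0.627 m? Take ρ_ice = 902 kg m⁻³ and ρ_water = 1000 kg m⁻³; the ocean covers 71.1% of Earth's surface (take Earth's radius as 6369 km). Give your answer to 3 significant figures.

Required water volume = Δh × A = 0.627 m × 3.62×10^14 m² = 2.272×10^14 m³.
ρ_w = 1000 kg m⁻³, so the mass of water = 2.272×10^14 m³ × 1000 kg m⁻³ = 2.272×10^17 kg = 2.27×10^5 Gt (and the same mass of ice, by conservation).

≈ 2.27×10^5 Gt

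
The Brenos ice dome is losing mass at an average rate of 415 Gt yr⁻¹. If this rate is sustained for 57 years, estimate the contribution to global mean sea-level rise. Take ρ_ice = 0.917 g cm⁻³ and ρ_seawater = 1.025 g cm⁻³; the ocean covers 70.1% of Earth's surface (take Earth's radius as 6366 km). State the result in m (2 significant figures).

≈ 0.065 m

Total mass lost = 415 Gt/yr × 57 yr = 2.366×10^4 Gt = 2.366×10^16 kg.
ρ_w = 1.025 g cm⁻³ = 1025 kg m⁻³, so water volume = 2.366×10^16 / 1025 = 2.308×10^13 m³.
Δh = 2.308×10^13 / 3.57×10^14 = 0.0646 m.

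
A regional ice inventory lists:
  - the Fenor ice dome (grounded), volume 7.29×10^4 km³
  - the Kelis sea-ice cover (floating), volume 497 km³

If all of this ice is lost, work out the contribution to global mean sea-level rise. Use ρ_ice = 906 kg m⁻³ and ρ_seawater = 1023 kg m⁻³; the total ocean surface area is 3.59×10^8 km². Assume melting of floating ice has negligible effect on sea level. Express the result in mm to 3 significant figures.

≈ 180 mm

Fenor: 7.29×10^4 km³ × (906/1023) = 6.456×10^4 km³ of water.
The Kelis sea-ice cover is floating and already displaces its own weight of water, so its melt adds essentially nothing to sea level.
Total added water ≈ 6.456×10^13 m³ over 3.59×10^14 m² → Δh = 0.180 m = 180 mm.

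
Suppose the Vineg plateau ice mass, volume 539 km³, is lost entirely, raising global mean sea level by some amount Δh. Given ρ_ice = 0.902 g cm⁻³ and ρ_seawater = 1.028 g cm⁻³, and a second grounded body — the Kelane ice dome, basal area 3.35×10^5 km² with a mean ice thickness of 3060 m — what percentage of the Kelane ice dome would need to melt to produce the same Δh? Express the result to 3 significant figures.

Equal sea-level rise means equal mass of meltwater, i.e. equal mass of ice lost.
Ice mass of Vineg: 4.862×10^14 kg; ice mass of Kelane: 9.246×10^17 kg.
Fraction required = 4.862×10^14 / 9.246×10^17 = 5.26×10^-4 → 0.0526 %.

≈ 0.0526 %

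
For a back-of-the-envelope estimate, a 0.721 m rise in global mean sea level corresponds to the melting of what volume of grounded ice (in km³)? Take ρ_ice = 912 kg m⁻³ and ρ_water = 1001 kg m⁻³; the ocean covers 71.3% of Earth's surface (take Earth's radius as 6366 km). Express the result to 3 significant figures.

Required water volume = Δh × A = 0.721 m × 3.63×10^14 m² = 2.618×10^14 m³ = 2.618×10^5 km³.
Ice volume = water volume × ρ_w/ρ_ice = 2.618×10^5 × 1001/912 = 2.87×10^5 km³.

≈ 2.87×10^5 km³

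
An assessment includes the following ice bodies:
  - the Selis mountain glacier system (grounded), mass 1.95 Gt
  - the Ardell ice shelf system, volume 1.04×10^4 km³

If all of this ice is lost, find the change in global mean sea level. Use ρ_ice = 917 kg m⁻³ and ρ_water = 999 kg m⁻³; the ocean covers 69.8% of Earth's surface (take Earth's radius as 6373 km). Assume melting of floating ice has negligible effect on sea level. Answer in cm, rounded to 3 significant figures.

≈ 5.48×10^-4 cm

Selis: 1.95 Gt = 1.950×10^12 kg; dividing by ρ_w = 999 kg m⁻³ gives 1.952×10^9 m³ of water.
The Ardell ice shelf system is floating and already displaces its own weight of water, so its melt adds essentially nothing to sea level.
Total added water ≈ 1.952×10^9 m³ over 3.56×10^14 m² → Δh = 5.48×10^-6 m = 5.48×10^-4 cm.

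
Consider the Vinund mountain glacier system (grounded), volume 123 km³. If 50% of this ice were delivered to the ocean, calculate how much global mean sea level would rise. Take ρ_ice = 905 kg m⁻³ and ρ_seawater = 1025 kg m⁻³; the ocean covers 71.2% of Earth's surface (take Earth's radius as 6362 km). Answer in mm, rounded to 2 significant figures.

≈ 0.15 mm

Vinund: 0.5 × 123 km³ × (905/1025) = 54.30 km³ of water.
Spread over 3.62×10^14 m² of ocean, Δh = 5.430×10^10 / 3.62×10^14 = 1.50×10^-4 m = 0.15 mm.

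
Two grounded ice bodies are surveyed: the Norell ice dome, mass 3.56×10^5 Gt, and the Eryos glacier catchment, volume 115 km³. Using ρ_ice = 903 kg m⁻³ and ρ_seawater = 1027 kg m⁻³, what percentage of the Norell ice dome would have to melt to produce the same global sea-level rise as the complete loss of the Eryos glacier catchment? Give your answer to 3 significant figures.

≈ 0.0292 %

Equal sea-level rise means equal mass of meltwater, i.e. equal mass of ice lost.
Ice mass of Eryos: 1.038×10^14 kg; ice mass of Norell: 3.560×10^17 kg.
Fraction required = 1.038×10^14 / 3.560×10^17 = 2.92×10^-4 → 0.0292 %.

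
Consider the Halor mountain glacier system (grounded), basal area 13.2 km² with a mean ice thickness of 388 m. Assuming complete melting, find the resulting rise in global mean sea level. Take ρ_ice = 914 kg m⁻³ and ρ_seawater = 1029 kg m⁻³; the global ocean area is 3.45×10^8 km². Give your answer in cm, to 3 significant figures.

Halor: ice volume = 13.2 km² × 388 m = 5.122 km³; 5.122 × (914/1029) = 4.549 km³ of water.
Spread over 3.45×10^14 m² of ocean, Δh = 4.549×10^9 / 3.45×10^14 = 1.32×10^-5 m = 1.32×10^-3 cm.

≈ 1.32×10^-3 cm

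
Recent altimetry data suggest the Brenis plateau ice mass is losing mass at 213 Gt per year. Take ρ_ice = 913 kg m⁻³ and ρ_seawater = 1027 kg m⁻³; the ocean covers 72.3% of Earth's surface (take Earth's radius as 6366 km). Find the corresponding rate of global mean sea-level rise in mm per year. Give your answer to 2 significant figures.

≈ 0.56 mm/yr

ρ_w = 1027 kg m⁻³. Annual water volume added = 213 Gt / ρ_w = 2.130×10^14 kg / 1027 kg m⁻³ = 2.074×10^11 m³.
Δh per year = 2.074×10^11 / 3.68×10^14 = 5.63×10^-4 m = 0.56 mm.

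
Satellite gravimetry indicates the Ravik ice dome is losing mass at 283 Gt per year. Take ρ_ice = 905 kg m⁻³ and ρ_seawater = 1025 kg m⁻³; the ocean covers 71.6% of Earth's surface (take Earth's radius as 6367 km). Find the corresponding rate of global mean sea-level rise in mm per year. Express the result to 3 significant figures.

≈ 0.757 mm/yr

ρ_w = 1025 kg m⁻³. Annual water volume added = 283 Gt / ρ_w = 2.830×10^14 kg / 1025 kg m⁻³ = 2.761×10^11 m³.
Δh per year = 2.761×10^11 / 3.65×10^14 = 7.57×10^-4 m = 0.757 mm.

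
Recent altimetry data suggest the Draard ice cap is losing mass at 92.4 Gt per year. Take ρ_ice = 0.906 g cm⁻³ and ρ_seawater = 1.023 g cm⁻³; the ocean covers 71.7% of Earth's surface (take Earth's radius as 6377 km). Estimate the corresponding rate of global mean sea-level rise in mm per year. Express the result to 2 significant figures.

≈ 0.25 mm/yr

ρ_w = 1.023 g cm⁻³ = 1023 kg m⁻³. Annual water volume added = 92.4 Gt / ρ_w = 9.240×10^13 kg / 1023 kg m⁻³ = 9.032×10^10 m³.
Δh per year = 9.032×10^10 / 3.66×10^14 = 2.47×10^-4 m = 0.25 mm.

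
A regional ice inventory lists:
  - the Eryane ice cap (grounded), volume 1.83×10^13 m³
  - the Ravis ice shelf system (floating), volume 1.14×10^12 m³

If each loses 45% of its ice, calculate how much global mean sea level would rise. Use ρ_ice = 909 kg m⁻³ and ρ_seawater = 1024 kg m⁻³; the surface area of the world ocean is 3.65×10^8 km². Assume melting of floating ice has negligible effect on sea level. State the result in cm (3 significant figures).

Eryane: 0.45 × 1.83×10^13 m³ × (909/1024) = 7.310×10^12 m³ of water.
The Ravis ice shelf system is floating and already displaces its own weight of water, so its melt adds essentially nothing to sea level.
Total added water ≈ 7.310×10^12 m³ over 3.65×10^14 m² → Δh = 0.0200 m = 2.00 cm.

≈ 2.00 cm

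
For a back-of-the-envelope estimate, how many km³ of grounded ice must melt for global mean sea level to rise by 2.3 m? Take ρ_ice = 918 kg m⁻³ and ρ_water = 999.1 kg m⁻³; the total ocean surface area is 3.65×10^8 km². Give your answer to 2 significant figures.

≈ 9.1×10^5 km³

Required water volume = Δh × A = 2.3 m × 3.65×10^14 m² = 8.395×10^14 m³ = 8.395×10^5 km³.
Ice volume = water volume × ρ_w/ρ_ice = 8.395×10^5 × 999.1/918 = 9.1×10^5 km³.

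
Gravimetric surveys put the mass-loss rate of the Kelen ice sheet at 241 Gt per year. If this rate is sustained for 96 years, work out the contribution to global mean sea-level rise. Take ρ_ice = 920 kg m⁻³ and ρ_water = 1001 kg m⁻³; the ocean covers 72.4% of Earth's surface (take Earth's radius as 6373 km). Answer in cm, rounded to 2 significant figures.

Total mass lost = 241 Gt/yr × 96 yr = 2.314×10^4 Gt = 2.314×10^16 kg.
ρ_w = 1001 kg m⁻³, so water volume = 2.314×10^16 / 1001 = 2.311×10^13 m³.
Δh = 2.311×10^13 / 3.70×10^14 = 0.0625 m = 6.3 cm.

≈ 6.3 cm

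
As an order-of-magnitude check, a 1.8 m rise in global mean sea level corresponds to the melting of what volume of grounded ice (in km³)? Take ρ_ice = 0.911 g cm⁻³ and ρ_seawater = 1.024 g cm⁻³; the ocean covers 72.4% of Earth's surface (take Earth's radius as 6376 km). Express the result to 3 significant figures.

≈ 7.48×10^5 km³

Required water volume = Δh × A = 1.8 m × 3.70×10^14 m² = 6.658×10^14 m³ = 6.658×10^5 km³.
Ice volume = water volume × ρ_w/ρ_ice = 6.658×10^5 × 1024/911 = 7.48×10^5 km³.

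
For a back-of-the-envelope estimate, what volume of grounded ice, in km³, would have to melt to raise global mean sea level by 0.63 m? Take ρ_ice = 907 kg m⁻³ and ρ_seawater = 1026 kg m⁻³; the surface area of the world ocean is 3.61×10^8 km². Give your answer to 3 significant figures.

Required water volume = Δh × A = 0.63 m × 3.61×10^14 m² = 2.274×10^14 m³ = 2.274×10^5 km³.
Ice volume = water volume × ρ_w/ρ_ice = 2.274×10^5 × 1026/907 = 2.57×10^5 km³.

≈ 2.57×10^5 km³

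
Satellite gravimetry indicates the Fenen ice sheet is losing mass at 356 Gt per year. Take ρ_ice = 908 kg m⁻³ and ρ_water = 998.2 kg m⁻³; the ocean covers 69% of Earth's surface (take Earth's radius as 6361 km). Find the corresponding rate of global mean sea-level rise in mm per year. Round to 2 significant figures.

ρ_w = 998.2 kg m⁻³. Annual water volume added = 356 Gt / ρ_w = 3.560×10^14 kg / 998.2 kg m⁻³ = 3.566×10^11 m³.
Δh per year = 3.566×10^11 / 3.51×10^14 = 1.02×10^-3 m = 1.0 mm.

≈ 1.0 mm/yr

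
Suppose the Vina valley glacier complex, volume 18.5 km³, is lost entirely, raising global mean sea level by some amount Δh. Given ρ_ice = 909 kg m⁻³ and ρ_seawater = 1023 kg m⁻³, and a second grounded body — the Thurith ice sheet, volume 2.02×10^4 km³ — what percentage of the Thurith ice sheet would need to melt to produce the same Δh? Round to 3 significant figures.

Equal sea-level rise means equal mass of meltwater, i.e. equal mass of ice lost.
Ice mass of Vina: 1.682×10^13 kg; ice mass of Thurith: 1.836×10^16 kg.
Fraction required = 1.682×10^13 / 1.836×10^16 = 9.16×10^-4 → 0.0916 %.

≈ 0.0916 %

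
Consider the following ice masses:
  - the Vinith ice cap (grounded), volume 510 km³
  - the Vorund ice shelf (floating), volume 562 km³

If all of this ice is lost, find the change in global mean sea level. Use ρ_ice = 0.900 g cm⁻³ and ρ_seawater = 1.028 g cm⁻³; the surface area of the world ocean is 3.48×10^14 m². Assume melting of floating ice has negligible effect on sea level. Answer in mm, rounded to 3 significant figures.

≈ 1.28 mm

Vinith: 510 km³ × (900/1028) = 446.5 km³ of water.
The Vorund ice shelf is floating and already displaces its own weight of water, so its melt adds essentially nothing to sea level.
Total added water ≈ 4.465×10^11 m³ over 3.48×10^14 m² → Δh = 1.28×10^-3 m = 1.28 mm.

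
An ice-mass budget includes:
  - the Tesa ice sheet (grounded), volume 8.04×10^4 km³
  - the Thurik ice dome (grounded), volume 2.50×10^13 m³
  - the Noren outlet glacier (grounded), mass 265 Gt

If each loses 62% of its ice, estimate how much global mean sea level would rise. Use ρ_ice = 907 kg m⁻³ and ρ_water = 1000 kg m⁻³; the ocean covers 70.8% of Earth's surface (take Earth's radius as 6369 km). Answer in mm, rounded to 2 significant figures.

Tesa: 0.62 × 8.04×10^4 km³ × (907/1000) = 4.521×10^4 km³ of water.
Thurik: 0.62 × 2.50×10^13 m³ × (907/1000) = 1.406×10^13 m³ of water.
Noren: 0.62 × 265 Gt = 1.643×10^14 kg; dividing by ρ_w = 1000 kg m⁻³ gives 1.643×10^11 m³ of water.
Total added water ≈ 5.943×10^13 m³ over 3.61×10^14 m² → Δh = 0.165 m = 160 mm.

≈ 160 mm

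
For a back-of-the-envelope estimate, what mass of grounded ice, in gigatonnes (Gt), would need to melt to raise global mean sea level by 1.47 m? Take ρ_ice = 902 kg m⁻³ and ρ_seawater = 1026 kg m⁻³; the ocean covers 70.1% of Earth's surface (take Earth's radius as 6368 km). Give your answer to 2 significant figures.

≈ 5.4×10^5 Gt

Required water volume = Δh × A = 1.47 m × 3.57×10^14 m² = 5.251×10^14 m³.
ρ_w = 1026 kg m⁻³, so the mass of water = 5.251×10^14 m³ × 1026 kg m⁻³ = 5.388×10^17 kg = 5.4×10^5 Gt (and the same mass of ice, by conservation).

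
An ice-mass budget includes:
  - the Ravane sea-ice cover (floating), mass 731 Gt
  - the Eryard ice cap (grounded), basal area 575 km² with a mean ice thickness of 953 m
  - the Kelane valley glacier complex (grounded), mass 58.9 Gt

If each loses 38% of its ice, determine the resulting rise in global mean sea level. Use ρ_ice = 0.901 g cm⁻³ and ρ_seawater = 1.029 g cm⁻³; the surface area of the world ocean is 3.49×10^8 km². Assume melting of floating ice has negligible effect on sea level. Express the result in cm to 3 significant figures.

The Ravane sea-ice cover is floating and already displaces its own weight of water, so its melt adds essentially nothing to sea level.
Eryard: ice volume = 575 km² × 953 m = 548.0 km³; 0.38 × 548.0 × (901/1029) = 182.3 km³ of water.
Kelane: 0.38 × 58.9 Gt = 2.238×10^13 kg; dividing by ρ_w = 1.029 g cm⁻³ = 1029 kg m⁻³ gives 2.175×10^10 m³ of water.
Total added water ≈ 2.041×10^11 m³ over 3.49×10^14 m² → Δh = 5.85×10^-4 m = 0.0585 cm.

≈ 0.0585 cm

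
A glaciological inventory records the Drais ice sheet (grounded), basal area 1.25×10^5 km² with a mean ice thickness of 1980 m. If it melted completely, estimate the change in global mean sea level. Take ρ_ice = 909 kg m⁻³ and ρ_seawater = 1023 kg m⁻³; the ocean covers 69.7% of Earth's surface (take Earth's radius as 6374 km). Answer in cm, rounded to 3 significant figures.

≈ 61.8 cm

Drais: ice volume = 1.25×10^5 km² × 1980 m = 2.475×10^5 km³; 2.475×10^5 × (909/1023) = 2.199×10^5 km³ of water.
Spread over 3.56×10^14 m² of ocean, Δh = 2.199×10^14 / 3.56×10^14 = 0.618 m = 61.8 cm.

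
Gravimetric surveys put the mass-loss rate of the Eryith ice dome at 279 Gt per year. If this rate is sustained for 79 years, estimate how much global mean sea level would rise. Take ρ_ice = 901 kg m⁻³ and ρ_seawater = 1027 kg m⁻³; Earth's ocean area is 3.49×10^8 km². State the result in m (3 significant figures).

Total mass lost = 279 Gt/yr × 79 yr = 2.204×10^4 Gt = 2.204×10^16 kg.
ρ_w = 1027 kg m⁻³, so water volume = 2.204×10^16 / 1027 = 2.146×10^13 m³.
Δh = 2.146×10^13 / 3.49×10^14 = 0.0615 m.

≈ 0.0615 m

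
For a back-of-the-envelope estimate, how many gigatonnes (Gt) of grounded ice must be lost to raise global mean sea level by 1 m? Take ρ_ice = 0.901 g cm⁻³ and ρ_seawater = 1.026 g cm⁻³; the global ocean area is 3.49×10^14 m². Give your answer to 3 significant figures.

≈ 3.58×10^5 Gt

Required water volume = Δh × A = 1 m × 3.49×10^14 m² = 3.490×10^14 m³.
ρ_w = 1.026 g cm⁻³ = 1026 kg m⁻³, so the mass of water = 3.490×10^14 m³ × 1026 kg m⁻³ = 3.581×10^17 kg = 3.58×10^5 Gt (and the same mass of ice, by conservation).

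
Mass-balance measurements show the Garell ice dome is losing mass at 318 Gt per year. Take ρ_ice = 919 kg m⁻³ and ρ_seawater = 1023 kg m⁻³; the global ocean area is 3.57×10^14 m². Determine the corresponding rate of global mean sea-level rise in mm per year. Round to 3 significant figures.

ρ_w = 1023 kg m⁻³. Annual water volume added = 318 Gt / ρ_w = 3.180×10^14 kg / 1023 kg m⁻³ = 3.109×10^11 m³.
Δh per year = 3.109×10^11 / 3.57×10^14 = 8.71×10^-4 m = 0.871 mm.

≈ 0.871 mm/yr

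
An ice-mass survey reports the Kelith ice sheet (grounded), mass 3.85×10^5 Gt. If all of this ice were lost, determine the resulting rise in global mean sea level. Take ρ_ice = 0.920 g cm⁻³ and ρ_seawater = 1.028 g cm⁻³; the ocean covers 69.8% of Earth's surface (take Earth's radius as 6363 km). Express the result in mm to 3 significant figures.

≈ 1050 mm

Kelith: 3.85×10^5 Gt = 3.850×10^17 kg; dividing by ρ_w = 1.028 g cm⁻³ = 1028 kg m⁻³ gives 3.745×10^14 m³ of water.
Spread over 3.55×10^14 m² of ocean, Δh = 3.745×10^14 / 3.55×10^14 = 1.05 m = 1050 mm.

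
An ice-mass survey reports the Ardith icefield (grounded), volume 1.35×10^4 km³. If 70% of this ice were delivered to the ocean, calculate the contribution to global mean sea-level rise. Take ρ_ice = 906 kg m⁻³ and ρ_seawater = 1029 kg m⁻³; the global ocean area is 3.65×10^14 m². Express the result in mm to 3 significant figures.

Ardith: 0.7 × 1.35×10^4 km³ × (906/1029) = 8320 km³ of water.
Spread over 3.65×10^14 m² of ocean, Δh = 8.320×10^12 / 3.65×10^14 = 0.0228 m = 22.8 mm.

≈ 22.8 mm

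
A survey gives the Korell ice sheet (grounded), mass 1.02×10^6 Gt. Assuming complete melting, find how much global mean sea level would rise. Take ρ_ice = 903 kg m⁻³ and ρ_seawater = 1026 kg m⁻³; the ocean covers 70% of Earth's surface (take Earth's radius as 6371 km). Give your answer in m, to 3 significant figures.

≈ 2.78 m

Korell: 1.02×10^6 Gt = 1.020×10^18 kg; dividing by ρ_w = 1026 kg m⁻³ gives 9.942×10^14 m³ of water.
Spread over 3.57×10^14 m² of ocean, Δh = 9.942×10^14 / 3.57×10^14 = 2.78 m.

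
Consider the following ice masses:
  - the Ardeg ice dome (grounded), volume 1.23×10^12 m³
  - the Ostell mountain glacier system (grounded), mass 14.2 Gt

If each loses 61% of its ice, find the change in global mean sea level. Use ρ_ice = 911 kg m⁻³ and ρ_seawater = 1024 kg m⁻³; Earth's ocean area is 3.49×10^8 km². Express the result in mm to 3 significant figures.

≈ 1.94 mm

Ardeg: 0.61 × 1.23×10^12 m³ × (911/1024) = 6.675×10^11 m³ of water.
Ostell: 0.61 × 14.2 Gt = 8.662×10^12 kg; dividing by ρ_w = 1024 kg m⁻³ gives 8.459×10^9 m³ of water.
Total added water ≈ 6.760×10^11 m³ over 3.49×10^14 m² → Δh = 1.94×10^-3 m = 1.94 mm.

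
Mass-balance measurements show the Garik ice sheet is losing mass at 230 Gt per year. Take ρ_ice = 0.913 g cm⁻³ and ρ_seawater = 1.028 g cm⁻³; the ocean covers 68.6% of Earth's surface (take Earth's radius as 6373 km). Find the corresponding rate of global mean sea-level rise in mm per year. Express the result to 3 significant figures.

ρ_w = 1.028 g cm⁻³ = 1028 kg m⁻³. Annual water volume added = 230 Gt / ρ_w = 2.300×10^14 kg / 1028 kg m⁻³ = 2.237×10^11 m³.
Δh per year = 2.237×10^11 / 3.50×10^14 = 6.39×10^-4 m = 0.639 mm.

≈ 0.639 mm/yr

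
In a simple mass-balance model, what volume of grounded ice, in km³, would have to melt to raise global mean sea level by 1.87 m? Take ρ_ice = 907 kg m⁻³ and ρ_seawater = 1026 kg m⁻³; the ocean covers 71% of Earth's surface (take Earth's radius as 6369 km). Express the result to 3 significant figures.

Required water volume = Δh × A = 1.87 m × 3.62×10^14 m² = 6.768×10^14 m³ = 6.768×10^5 km³.
Ice volume = water volume × ρ_w/ρ_ice = 6.768×10^5 × 1026/907 = 7.66×10^5 km³.

≈ 7.66×10^5 km³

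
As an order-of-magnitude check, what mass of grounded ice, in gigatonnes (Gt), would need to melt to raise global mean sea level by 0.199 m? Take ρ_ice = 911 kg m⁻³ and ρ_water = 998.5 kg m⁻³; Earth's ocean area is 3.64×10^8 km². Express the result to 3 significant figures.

≈ 7.23×10^4 Gt

Required water volume = Δh × A = 0.199 m × 3.64×10^14 m² = 7.244×10^13 m³.
ρ_w = 998.5 kg m⁻³, so the mass of water = 7.244×10^13 m³ × 998.5 kg m⁻³ = 7.233×10^16 kg = 7.23×10^4 Gt (and the same mass of ice, by conservation).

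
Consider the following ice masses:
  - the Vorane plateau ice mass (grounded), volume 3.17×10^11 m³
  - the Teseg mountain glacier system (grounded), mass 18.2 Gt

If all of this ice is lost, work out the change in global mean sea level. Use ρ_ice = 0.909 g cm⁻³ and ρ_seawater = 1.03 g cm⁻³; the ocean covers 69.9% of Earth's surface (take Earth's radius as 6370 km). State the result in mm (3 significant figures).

Vorane: 3.17×10^11 m³ × (909/1030) = 2.798×10^11 m³ of water.
Teseg: 18.2 Gt = 1.820×10^13 kg; dividing by ρ_w = 1.03 g cm⁻³ = 1030 kg m⁻³ gives 1.767×10^10 m³ of water.
Total added water ≈ 2.974×10^11 m³ over 3.56×10^14 m² → Δh = 8.34×10^-4 m = 0.834 mm.

≈ 0.834 mm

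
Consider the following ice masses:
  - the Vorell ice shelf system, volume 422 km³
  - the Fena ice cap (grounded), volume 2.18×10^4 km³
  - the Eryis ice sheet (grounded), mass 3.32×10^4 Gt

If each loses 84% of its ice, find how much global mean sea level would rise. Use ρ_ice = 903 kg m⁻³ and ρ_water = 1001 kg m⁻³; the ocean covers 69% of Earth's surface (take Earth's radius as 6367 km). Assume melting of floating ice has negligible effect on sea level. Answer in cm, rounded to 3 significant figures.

The Vorell ice shelf system is floating and already displaces its own weight of water, so its melt adds essentially nothing to sea level.
Fena: 0.84 × 2.18×10^4 km³ × (903/1001) = 1.652×10^4 km³ of water.
Eryis: 0.84 × 3.32×10^4 Gt = 2.789×10^16 kg; dividing by ρ_w = 1001 kg m⁻³ gives 2.786×10^13 m³ of water.
Total added water ≈ 4.438×10^13 m³ over 3.52×10^14 m² → Δh = 0.126 m = 12.6 cm.

≈ 12.6 cm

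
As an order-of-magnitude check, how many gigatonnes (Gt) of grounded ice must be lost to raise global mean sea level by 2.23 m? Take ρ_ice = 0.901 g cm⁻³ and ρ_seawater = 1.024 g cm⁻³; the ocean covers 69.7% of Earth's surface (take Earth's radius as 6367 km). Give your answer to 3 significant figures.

Required water volume = Δh × A = 2.23 m × 3.55×10^14 m² = 7.918×10^14 m³.
ρ_w = 1.024 g cm⁻³ = 1024 kg m⁻³, so the mass of water = 7.918×10^14 m³ × 1024 kg m⁻³ = 8.108×10^17 kg = 8.11×10^5 Gt (and the same mass of ice, by conservation).

≈ 8.11×10^5 Gt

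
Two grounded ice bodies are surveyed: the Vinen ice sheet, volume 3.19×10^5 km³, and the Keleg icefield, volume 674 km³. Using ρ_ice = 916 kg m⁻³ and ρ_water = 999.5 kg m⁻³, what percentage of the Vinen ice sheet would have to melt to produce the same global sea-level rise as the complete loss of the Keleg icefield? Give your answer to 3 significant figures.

Equal sea-level rise means equal mass of meltwater, i.e. equal mass of ice lost.
Ice mass of Keleg: 6.174×10^14 kg; ice mass of Vinen: 2.922×10^17 kg.
Fraction required = 6.174×10^14 / 2.922×10^17 = 2.11×10^-3 → 0.211 %.

≈ 0.211 %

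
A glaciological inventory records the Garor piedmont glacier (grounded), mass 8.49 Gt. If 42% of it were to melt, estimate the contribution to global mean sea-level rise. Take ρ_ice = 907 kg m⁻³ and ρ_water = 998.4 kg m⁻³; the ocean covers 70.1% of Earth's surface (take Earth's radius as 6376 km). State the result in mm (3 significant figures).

Garor: 0.42 × 8.49 Gt = 3.566×10^12 kg; dividing by ρ_w = 998.4 kg m⁻³ gives 3.572×10^9 m³ of water.
Spread over 3.58×10^14 m² of ocean, Δh = 3.572×10^9 / 3.58×10^14 = 9.97×10^-6 m = 9.97×10^-3 mm.

≈ 9.97×10^-3 mm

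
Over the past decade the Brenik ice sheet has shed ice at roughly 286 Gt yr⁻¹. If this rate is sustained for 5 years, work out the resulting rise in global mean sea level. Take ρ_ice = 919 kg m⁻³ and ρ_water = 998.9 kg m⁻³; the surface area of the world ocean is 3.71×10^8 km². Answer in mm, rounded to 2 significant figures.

≈ 3.9 mm

Total mass lost = 286 Gt/yr × 5 yr = 1430 Gt = 1.430×10^15 kg.
ρ_w = 998.9 kg m⁻³, so water volume = 1.430×10^15 / 998.9 = 1.432×10^12 m³.
Δh = 1.432×10^12 / 3.71×10^14 = 3.86×10^-3 m = 3.9 mm.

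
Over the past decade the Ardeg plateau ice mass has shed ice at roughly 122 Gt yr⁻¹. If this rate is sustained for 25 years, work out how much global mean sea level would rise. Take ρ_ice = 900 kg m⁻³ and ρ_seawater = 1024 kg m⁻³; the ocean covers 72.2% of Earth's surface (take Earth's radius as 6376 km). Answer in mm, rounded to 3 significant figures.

Total mass lost = 122 Gt/yr × 25 yr = 3050 Gt = 3.050×10^15 kg.
ρ_w = 1024 kg m⁻³, so water volume = 3.050×10^15 / 1024 = 2.979×10^12 m³.
Δh = 2.979×10^12 / 3.69×10^14 = 8.08×10^-3 m = 8.08 mm.

≈ 8.08 mm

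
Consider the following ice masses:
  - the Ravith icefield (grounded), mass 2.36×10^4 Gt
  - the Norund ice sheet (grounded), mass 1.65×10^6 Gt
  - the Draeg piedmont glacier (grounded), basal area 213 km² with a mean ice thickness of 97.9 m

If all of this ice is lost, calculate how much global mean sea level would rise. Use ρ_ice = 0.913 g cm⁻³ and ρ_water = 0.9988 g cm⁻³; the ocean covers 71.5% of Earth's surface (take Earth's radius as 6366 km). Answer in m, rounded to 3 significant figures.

Ravith: 2.36×10^4 Gt = 2.360×10^16 kg; dividing by ρ_w = 0.9988 g cm⁻³ = 998.8 kg m⁻³ gives 2.363×10^13 m³ of water.
Norund: 1.65×10^6 Gt = 1.650×10^18 kg; dividing by ρ_w = 998.8 kg m⁻³ gives 1.652×10^15 m³ of water.
Draeg: ice volume = 213 km² × 97.9 m = 20.85 km³; 20.85 × (913/998.8) = 19.06 km³ of water.
Total added water ≈ 1.676×10^15 m³ over 3.64×10^14 m² → Δh = 4.60 m.

≈ 4.60 m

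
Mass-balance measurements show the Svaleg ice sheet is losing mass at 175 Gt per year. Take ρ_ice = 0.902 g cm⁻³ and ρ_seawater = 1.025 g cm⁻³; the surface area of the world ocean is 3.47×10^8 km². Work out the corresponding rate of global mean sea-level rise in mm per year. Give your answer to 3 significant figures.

≈ 0.492 mm/yr

ρ_w = 1.025 g cm⁻³ = 1025 kg m⁻³. Annual water volume added = 175 Gt / ρ_w = 1.750×10^14 kg / 1025 kg m⁻³ = 1.707×10^11 m³.
Δh per year = 1.707×10^11 / 3.47×10^14 = 4.92×10^-4 m = 0.492 mm.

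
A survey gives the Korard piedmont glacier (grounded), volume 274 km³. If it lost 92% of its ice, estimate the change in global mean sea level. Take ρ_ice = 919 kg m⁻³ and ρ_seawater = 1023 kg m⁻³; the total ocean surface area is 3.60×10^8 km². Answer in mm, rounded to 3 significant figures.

Korard: 0.92 × 274 km³ × (919/1023) = 226.5 km³ of water.
Spread over 3.60×10^14 m² of ocean, Δh = 2.265×10^11 / 3.60×10^14 = 6.29×10^-4 m = 0.629 mm.

≈ 0.629 mm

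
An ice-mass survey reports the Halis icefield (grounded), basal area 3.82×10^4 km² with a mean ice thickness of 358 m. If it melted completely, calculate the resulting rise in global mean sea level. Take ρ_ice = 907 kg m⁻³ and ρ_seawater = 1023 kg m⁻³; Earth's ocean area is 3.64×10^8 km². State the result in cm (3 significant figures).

Halis: ice volume = 3.82×10^4 km² × 358 m = 1.368×10^4 km³; 1.368×10^4 × (907/1023) = 1.212×10^4 km³ of water.
Spread over 3.64×10^14 m² of ocean, Δh = 1.212×10^13 / 3.64×10^14 = 0.0333 m = 3.33 cm.

≈ 3.33 cm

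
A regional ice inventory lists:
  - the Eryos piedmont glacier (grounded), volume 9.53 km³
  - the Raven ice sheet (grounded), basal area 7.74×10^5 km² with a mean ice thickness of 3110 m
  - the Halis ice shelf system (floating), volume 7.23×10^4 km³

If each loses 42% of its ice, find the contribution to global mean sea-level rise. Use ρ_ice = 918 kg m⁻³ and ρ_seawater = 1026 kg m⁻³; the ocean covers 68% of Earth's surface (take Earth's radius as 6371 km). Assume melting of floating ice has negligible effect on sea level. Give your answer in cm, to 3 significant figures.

Eryos: 0.42 × 9.53 km³ × (918/1026) = 3.581 km³ of water.
Raven: ice volume = 7.74×10^5 km² × 3110 m = 2.407×10^6 km³; 0.42 × 2.407×10^6 × (918/1026) = 9.046×10^5 km³ of water.
The Halis ice shelf system is floating and already displaces its own weight of water, so its melt adds essentially nothing to sea level.
Total added water ≈ 9.046×10^14 m³ over 3.47×10^14 m² → Δh = 2.61 m = 261 cm.

≈ 261 cm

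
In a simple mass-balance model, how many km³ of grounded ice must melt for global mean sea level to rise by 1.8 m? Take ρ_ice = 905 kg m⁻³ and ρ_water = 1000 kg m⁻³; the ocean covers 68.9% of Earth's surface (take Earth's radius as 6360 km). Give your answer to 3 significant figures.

Required water volume = Δh × A = 1.8 m × 3.50×10^14 m² = 6.304×10^14 m³ = 6.304×10^5 km³.
Ice volume = water volume × ρ_w/ρ_ice = 6.304×10^5 × 1000/905 = 6.97×10^5 km³.

≈ 6.97×10^5 km³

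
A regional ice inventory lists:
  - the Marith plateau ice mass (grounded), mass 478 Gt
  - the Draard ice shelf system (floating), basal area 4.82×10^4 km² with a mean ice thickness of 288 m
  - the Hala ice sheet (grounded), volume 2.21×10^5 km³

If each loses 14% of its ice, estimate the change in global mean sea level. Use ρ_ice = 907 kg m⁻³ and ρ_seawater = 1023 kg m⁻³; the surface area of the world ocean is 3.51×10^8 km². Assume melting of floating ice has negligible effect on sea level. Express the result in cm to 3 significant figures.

Marith: 0.14 × 478 Gt = 6.692×10^13 kg; dividing by ρ_w = 1023 kg m⁻³ gives 6.542×10^10 m³ of water.
The Draard ice shelf system is floating and already displaces its own weight of water, so its melt adds essentially nothing to sea level.
Hala: 0.14 × 2.21×10^5 km³ × (907/1023) = 2.743×10^4 km³ of water.
Total added water ≈ 2.750×10^13 m³ over 3.51×10^14 m² → Δh = 0.0783 m = 7.83 cm.

≈ 7.83 cm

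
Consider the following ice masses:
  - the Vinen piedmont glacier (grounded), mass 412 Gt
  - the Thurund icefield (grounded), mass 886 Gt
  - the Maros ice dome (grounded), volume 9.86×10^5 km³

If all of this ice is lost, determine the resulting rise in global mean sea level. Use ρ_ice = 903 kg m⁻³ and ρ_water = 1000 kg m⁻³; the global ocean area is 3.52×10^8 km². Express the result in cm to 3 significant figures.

Vinen: 412 Gt = 4.120×10^14 kg; dividing by ρ_w = 1000 kg m⁻³ gives 4.120×10^11 m³ of water.
Thurund: 886 Gt = 8.860×10^14 kg; dividing by ρ_w = 1000 kg m⁻³ gives 8.860×10^11 m³ of water.
Maros: 9.86×10^5 km³ × (903/1000) = 8.904×10^5 km³ of water.
Total added water ≈ 8.917×10^14 m³ over 3.52×10^14 m² → Δh = 2.53 m = 253 cm.

≈ 253 cm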